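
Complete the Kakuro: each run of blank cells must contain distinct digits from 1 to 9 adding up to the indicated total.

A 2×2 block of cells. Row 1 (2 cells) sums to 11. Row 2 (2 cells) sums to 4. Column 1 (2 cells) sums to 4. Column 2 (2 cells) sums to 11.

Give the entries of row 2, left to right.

4 in 2 cells must be {1,3}.
The 11 across and the 4 down share only 3, so (1,1) = 3.
(1,2) = 11 − 3 = 8 completes the 11 across.
(2,1) = 4 − 3 = 1 completes the 4 down.
(2,2) = 4 − 1 = 3 completes the 4 across.

1 3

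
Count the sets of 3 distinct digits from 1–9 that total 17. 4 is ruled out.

5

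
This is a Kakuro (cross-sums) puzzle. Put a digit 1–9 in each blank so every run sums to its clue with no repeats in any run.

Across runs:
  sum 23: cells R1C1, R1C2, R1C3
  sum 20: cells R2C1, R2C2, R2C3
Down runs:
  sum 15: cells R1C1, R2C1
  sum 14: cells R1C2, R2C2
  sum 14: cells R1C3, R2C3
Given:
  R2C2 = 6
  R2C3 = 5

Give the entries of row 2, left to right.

9 6 5

23 in 3 cells must be {6,8,9}.
R1C2 = 14 − 6 = 8 completes the 14 down.
R1C3 = 14 − 5 = 9 completes the 14 down.
R2C1 = 20 − 11 = 9 completes the 20 across.
R1C1 = 23 − 17 = 6 completes the 23 across.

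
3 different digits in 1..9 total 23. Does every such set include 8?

The only way to make 23 from 3 distinct digits is {6,8,9}, which contains 8.

Yes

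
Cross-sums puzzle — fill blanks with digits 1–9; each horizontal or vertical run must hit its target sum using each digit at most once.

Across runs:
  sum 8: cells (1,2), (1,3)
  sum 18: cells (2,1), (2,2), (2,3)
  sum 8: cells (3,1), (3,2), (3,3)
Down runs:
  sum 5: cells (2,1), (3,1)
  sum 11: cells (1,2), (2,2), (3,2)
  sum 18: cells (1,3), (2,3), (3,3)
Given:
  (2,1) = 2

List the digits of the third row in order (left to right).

3, 1, 4

Given what's placed, (2,2) must be 7 to fit the 18 across and 11 down.
(2,3) = 18 − 9 = 9 completes the 18 across.
(3,1) = 5 − 2 = 3 completes the 5 down.
Given what's placed, (3,2) must be 1 to fit the 8 across and 11 down.
(3,3) = 8 − 4 = 4 completes the 8 across.
(1,2) = 11 − 8 = 3 completes the 11 down.
(1,3) = 8 − 3 = 5 completes the 8 across.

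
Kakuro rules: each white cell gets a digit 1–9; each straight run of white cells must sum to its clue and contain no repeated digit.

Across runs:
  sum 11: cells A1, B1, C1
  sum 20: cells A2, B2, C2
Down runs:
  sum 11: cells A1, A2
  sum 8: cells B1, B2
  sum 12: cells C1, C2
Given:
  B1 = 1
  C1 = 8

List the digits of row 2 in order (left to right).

9, 7, 4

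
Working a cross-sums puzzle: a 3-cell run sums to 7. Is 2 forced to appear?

Yes

The only way to make 7 from 3 distinct digits is {1,2,4}, which contains 2.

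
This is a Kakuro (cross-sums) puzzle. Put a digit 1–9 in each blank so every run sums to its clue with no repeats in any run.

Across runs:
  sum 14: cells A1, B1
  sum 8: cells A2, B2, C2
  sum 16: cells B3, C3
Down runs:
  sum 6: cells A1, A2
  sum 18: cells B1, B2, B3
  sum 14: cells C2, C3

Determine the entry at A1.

5

16 in 2 cells must be {7,9}.
The 14 across and the 6 down share only 5, so A1 = 5.
B1 = 14 − 5 = 9 completes the 14 across.
A2 = 6 − 5 = 1 completes the 6 down.
C2 = 5: the only remaining digit allowed by both the 8 across and the 14 down.
B3 = 7: the only remaining digit allowed by both the 16 across and the 18 down.
C3 = 16 − 7 = 9 completes the 16 across.
B2 = 8 − 6 = 2 completes the 8 across.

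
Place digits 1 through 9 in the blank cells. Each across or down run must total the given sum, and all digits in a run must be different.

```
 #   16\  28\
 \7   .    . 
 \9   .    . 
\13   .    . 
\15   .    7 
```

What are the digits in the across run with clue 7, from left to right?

Given what's placed, R1C2 must be 4 to fit the 7 across and 28 down.
R2C2 = 8: the only remaining digit allowed by both the 9 across and the 28 down.
R3C2 = 28 − 19 = 9 completes the 28 down.
R4C1 = 15 − 7 = 8 completes the 15 across.
R1C1 = 7 − 4 = 3 completes the 7 across.
R2C1 = 9 − 8 = 1 completes the 9 across.
R3C1 = 13 − 9 = 4 completes the 13 across.

3, 4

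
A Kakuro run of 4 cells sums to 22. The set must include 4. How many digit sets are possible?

5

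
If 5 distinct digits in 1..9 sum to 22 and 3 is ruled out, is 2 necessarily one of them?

Every partition of 22 into 5 distinct digits under that restriction includes 2: {1,2,4,6,9}, {1,2,4,7,8}, {1,2,5,6,8}.

Yes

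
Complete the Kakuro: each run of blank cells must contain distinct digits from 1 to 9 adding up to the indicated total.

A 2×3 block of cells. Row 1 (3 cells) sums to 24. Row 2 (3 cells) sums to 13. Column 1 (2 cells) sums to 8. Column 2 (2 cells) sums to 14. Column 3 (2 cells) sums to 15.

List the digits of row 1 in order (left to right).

7 9 8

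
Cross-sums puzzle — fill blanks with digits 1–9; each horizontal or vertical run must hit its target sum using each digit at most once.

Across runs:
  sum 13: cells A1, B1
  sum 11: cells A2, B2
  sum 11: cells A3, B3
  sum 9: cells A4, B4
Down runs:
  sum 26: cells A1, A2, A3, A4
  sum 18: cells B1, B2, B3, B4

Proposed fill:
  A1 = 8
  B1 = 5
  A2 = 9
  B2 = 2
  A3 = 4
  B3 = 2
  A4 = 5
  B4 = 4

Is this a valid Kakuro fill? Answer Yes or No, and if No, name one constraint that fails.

No — the down run B1–B4 sums to 13, not 18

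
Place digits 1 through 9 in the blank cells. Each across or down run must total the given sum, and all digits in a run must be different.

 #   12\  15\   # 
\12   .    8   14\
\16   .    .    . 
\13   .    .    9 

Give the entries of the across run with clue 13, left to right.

1 3 9

R1C1 = 12 − 8 = 4 completes the 12 across.
R2C3 = 14 − 9 = 5 completes the 14 down.
No cell is forced outright now. R3C1 can only be 1 or 3 (the digits allowed by both its 13 across and its 12 down). If R3C1 = 3: then R2C1 would have to be in {2,3,4,7,8,9} for the 16 across but in {5} for the 12 down — contradiction. So R3C1 = 1.
R2C1 = 12 − 5 = 7 completes the 12 down.
R2C2 = 16 − 12 = 4 completes the 16 across.
R3C2 = 13 − 10 = 3 completes the 13 across.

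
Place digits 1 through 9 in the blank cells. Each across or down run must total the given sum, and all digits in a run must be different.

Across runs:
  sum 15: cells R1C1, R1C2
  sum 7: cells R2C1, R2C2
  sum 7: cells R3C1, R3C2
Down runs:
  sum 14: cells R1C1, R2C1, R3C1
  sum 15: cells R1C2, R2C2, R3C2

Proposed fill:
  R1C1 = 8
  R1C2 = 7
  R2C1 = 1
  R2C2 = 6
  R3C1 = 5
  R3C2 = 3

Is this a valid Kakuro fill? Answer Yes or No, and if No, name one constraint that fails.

No — the down run R1C2–R3C2 sums to 16, not 15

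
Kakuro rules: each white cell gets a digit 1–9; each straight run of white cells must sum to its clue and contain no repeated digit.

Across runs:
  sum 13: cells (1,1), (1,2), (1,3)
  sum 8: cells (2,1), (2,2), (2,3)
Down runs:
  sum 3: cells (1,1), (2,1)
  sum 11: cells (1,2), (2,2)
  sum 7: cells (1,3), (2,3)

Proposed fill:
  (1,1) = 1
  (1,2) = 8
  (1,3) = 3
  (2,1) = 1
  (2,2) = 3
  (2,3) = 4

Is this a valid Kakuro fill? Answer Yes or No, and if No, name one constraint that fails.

No — the across run (1,1)–(1,3) sums to 12, not 13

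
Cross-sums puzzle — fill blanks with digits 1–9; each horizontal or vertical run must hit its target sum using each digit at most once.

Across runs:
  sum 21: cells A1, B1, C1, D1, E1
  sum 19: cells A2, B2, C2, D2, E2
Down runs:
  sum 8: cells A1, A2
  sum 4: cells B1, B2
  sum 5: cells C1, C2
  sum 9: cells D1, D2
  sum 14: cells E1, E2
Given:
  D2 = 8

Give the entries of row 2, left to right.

2 1 3 8 5

4 in 2 cells must be {1,3}.
D1 = 9 − 8 = 1 completes the 9 down.
Given what's placed, E2 must be 5 to fit the 19 across and 14 down.
B1 = 3: the only remaining digit allowed by both the 21 across and the 4 down.
E1 = 14 − 5 = 9 completes the 14 down.
B2 = 4 − 3 = 1 completes the 4 down.
Given what's placed, C1 must be 2 to fit the 21 across and 5 down.
C2 = 5 − 2 = 3 completes the 5 down.
A1 = 21 − 15 = 6 completes the 21 across.
A2 = 19 − 17 = 2 completes the 19 across.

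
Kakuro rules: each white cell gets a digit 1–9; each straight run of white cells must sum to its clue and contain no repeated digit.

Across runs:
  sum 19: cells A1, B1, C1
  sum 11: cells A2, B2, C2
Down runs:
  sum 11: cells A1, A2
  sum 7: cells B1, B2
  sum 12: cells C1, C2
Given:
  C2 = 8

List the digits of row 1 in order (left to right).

C1 = 12 − 8 = 4 completes the 12 down.
A2 = 2: the only remaining digit allowed by both the 11 across and the 11 down.
B2 = 11 − 10 = 1 completes the 11 across.
A1 = 11 − 2 = 9 completes the 11 down.
B1 = 19 − 13 = 6 completes the 19 across.

9 6 4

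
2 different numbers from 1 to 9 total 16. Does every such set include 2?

The only way to make 16 from 2 distinct digits is {7,9}, which does not contain 2.

No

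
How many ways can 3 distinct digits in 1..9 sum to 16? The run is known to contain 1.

3 distinct digits from 1–9 sum between 6 and 24.
Keeping only sets containing 1.
Enumerating: {1,6,9}, {1,7,8}.

2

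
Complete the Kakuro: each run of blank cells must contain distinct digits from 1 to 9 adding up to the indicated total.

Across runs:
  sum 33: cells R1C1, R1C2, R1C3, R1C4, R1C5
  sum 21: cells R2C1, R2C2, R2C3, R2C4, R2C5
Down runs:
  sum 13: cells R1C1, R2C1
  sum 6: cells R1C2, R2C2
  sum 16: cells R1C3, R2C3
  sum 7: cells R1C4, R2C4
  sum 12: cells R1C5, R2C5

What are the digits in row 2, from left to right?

6 1 7 3 4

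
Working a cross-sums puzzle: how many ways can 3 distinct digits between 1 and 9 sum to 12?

7

3 distinct digits from 1–9 sum between 6 and 24.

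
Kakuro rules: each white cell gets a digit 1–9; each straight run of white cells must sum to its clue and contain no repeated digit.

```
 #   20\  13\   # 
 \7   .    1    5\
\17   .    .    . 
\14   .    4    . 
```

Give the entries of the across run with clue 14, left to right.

9, 4, 1

R1C1 = 7 − 1 = 6 completes the 7 across.
R2C2 = 13 − 5 = 8 completes the 13 down.
R3C1 = 9: the only remaining digit allowed by both the 14 across and the 20 down.
R3C3 = 14 − 13 = 1 completes the 14 across.
R2C1 = 20 − 15 = 5 completes the 20 down.
R2C3 = 17 − 13 = 4 completes the 17 across.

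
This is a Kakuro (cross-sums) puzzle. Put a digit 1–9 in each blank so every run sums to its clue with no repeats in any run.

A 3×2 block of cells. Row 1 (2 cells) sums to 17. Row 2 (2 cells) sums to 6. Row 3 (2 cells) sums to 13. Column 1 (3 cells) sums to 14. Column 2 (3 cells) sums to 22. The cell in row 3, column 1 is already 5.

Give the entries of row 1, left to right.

17 in 2 cells must be {8,9}.
Given what's placed, (1,1) must be 8 to fit the 17 across and 14 down.
(1,2) = 17 − 8 = 9 completes the 17 across.
(2,1) = 14 − 13 = 1 completes the 14 down.
(2,2) = 6 − 1 = 5 completes the 6 across.
(3,2) = 13 − 5 = 8 completes the 13 across.

8 9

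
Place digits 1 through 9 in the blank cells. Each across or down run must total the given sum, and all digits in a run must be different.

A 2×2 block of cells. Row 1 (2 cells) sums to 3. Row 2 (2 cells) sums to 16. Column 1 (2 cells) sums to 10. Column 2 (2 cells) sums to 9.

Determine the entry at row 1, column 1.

1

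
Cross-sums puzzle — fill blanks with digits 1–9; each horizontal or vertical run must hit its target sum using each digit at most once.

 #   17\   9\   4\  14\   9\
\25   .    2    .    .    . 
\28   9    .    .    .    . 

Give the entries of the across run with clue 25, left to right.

8, 2, 1, 9, 5

17 in 2 cells must be {8,9}; 4 in 2 cells must be {1,3}.
R1C1 = 17 − 9 = 8 completes the 17 down.
R2C2 = 9 − 2 = 7 completes the 9 down.
No cell is forced outright now. R1C3 can only be 1 or 3 (the digits allowed by both its 25 across and its 4 down). If R1C3 = 3: that forces R1C4 = 5, R1C5 = 7, R2C3 = 1, after which R2C4 would have to be in {3,5,6,8} for the 28 across but in {9} for the 14 down — contradiction. So R1C3 = 1.
R1C5 = 5: the only remaining digit allowed by both the 25 across and the 9 down.
R2C3 = 4 − 1 = 3 completes the 4 down.
R2C5 = 9 − 5 = 4 completes the 9 down.
R1C4 = 25 − 16 = 9 completes the 25 across.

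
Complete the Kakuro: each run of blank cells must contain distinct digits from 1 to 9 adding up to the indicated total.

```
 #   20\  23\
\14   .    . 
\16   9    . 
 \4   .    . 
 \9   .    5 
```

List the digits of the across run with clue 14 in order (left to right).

6 8

16 in 2 cells must be {7,9}; 4 in 2 cells must be {1,3}.
R2C2 = 16 − 9 = 7 completes the 16 across.
R3C2 = 3: the only remaining digit allowed by both the 4 across and the 23 down.
R4C1 = 9 − 5 = 4 completes the 9 across.
R1C2 = 23 − 15 = 8 completes the 23 down.
R3C1 = 4 − 3 = 1 completes the 4 across.
R1C1 = 14 − 8 = 6 completes the 14 across.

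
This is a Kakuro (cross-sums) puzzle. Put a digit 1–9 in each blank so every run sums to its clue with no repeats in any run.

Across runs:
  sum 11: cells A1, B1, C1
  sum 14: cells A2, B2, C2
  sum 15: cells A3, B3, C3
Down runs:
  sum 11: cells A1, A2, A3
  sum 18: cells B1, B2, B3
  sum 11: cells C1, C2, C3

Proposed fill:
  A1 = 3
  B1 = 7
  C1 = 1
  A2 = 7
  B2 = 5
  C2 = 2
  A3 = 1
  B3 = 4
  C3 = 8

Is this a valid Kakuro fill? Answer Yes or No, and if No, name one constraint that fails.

No — the down run B1–B3 sums to 16, not 18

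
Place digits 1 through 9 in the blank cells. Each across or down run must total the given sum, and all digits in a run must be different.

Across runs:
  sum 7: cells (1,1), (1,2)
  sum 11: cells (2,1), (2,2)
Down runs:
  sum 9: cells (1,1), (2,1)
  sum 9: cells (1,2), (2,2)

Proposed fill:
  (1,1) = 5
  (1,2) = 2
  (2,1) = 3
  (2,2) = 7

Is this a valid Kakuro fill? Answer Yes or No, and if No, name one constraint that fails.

No — the across run (2,1)–(2,2) sums to 10, not 11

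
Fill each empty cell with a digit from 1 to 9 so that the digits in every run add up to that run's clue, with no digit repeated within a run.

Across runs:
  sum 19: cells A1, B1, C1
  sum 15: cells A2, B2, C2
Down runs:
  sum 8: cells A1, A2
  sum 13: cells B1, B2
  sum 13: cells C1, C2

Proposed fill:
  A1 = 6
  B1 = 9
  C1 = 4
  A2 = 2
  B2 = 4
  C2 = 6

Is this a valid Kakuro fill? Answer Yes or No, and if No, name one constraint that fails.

No — the across run A2–C2 sums to 12, not 15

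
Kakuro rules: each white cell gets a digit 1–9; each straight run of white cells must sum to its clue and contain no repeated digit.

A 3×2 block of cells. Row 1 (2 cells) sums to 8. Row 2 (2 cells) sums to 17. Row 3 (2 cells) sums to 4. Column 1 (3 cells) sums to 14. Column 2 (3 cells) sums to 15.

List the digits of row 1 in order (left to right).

2 6

17 in 2 cells must be {8,9}; 4 in 2 cells must be {1,3}.
Nothing is forced directly, so branch on (2,1), whose candidates are 8 or 9. If (2,1) = 8: that forces (2,2) = 9, (3,1) = 1, after which (3,2) would have to be in {3} for the 4 across but in {1,2,4,5} for the 15 down — contradiction. So (2,1) = 9.
(2,2) = 17 − 9 = 8 completes the 17 across.
Nothing is forced directly, so branch on (3,1), whose candidates are 1 or 3. If (3,1) = 1: then (1,1) would have to be in {1,2,3,5,6,7} for the 8 across but in {4} for the 14 down — contradiction. So (3,1) = 3.
(1,1) = 14 − 12 = 2 completes the 14 down.
(1,2) = 8 − 2 = 6 completes the 8 across.
(3,2) = 4 − 3 = 1 completes the 4 across.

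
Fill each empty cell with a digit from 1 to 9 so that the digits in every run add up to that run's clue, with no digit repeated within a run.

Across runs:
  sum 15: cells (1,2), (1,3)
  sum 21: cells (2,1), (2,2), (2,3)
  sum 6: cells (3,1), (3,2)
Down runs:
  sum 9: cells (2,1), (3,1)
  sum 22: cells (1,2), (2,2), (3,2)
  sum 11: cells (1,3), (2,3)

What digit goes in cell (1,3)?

The 6 across and the 22 down share only 5, so (3,2) = 5.
(3,1) = 6 − 5 = 1 completes the 6 across.
(2,1) = 9 − 1 = 8 completes the 9 down.
(2,2) = 9: the only remaining digit allowed by both the 21 across and the 22 down.
(2,3) = 21 − 17 = 4 completes the 21 across.
(1,2) = 22 − 14 = 8 completes the 22 down.
(1,3) = 15 − 8 = 7 completes the 15 across.

7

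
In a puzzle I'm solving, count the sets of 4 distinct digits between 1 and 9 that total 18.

11

4 distinct digits from 1–9 sum between 10 and 30.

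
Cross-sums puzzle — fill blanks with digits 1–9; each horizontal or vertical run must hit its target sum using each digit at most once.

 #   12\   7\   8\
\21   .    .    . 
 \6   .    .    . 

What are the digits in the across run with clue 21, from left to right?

9 5 7

6 in 3 cells must be {1,2,3}.
The 6 across and the 12 down share only 3, so R2C1 = 3.
R1C1 = 12 − 3 = 9 completes the 12 down.
Nothing is forced directly, so branch on R1C2, whose candidates are 4 or 5. If R1C2 = 4: then R1C3 would have to be in {8} for the 21 across but in {1,2,3,5,6,7} for the 8 down — contradiction. So R1C2 = 5.
R1C3 = 21 − 14 = 7 completes the 21 across.
R2C2 = 7 − 5 = 2 completes the 7 down.
R2C3 = 6 − 5 = 1 completes the 6 across.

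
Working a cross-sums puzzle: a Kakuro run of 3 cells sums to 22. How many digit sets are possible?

3 distinct digits from 1–9 sum between 6 and 24.
Enumerating: {5,8,9}, {6,7,9}.

2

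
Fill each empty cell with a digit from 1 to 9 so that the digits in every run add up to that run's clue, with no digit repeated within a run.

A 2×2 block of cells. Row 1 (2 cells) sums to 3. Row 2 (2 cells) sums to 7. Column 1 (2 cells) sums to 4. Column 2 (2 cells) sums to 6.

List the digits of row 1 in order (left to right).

3 in 2 cells must be {1,2}; 4 in 2 cells must be {1,3}.
The 3 across and the 4 down share only 1, so (1,1) = 1.
(1,2) = 3 − 1 = 2 completes the 3 across.
(2,1) = 4 − 1 = 3 completes the 4 down.
(2,2) = 7 − 3 = 4 completes the 7 across.

1 2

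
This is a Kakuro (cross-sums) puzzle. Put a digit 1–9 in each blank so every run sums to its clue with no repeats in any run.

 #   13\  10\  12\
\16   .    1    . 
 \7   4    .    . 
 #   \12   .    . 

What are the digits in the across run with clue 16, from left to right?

7 in 3 cells must be {1,2,4}.
R1C1 = 13 − 4 = 9 completes the 13 down.
R1C3 = 16 − 10 = 6 completes the 16 across.
R2C2 = 2: the only remaining digit allowed by both the 7 across and the 10 down.
R2C3 = 7 − 6 = 1 completes the 7 across.
R3C2 = 10 − 3 = 7 completes the 10 down.
R3C3 = 12 − 7 = 5 completes the 12 across.

9 1 6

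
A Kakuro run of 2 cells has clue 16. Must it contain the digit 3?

No

The only way to make 16 from 2 distinct digits is {7,9}, which does not contain 3.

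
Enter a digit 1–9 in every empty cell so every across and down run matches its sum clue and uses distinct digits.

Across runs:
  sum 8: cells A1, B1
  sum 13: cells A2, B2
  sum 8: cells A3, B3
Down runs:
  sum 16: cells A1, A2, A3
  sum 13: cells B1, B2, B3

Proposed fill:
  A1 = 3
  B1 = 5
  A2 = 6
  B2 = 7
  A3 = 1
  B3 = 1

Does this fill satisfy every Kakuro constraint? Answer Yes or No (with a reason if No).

No — the across run A3–B3 sums to 2, not 8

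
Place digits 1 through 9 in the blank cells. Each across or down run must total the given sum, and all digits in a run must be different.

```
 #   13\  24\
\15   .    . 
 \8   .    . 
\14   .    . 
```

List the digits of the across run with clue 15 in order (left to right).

24 in 3 cells must be {7,8,9}.
The 8 across and the 24 down share only 7, so R2C2 = 7.
R2C1 = 8 − 7 = 1 completes the 8 across.
Nothing is forced directly, so branch on R1C2, whose candidates are 8 or 9. If R1C2 = 9: then R1C1 would have to be in {6} for the 15 across but in {3,4,5,7,8,9} for the 13 down — contradiction. So R1C2 = 8.
R1C1 = 15 − 8 = 7 completes the 15 across.
R3C1 = 13 − 8 = 5 completes the 13 down.
R3C2 = 14 − 5 = 9 completes the 14 across.

7 8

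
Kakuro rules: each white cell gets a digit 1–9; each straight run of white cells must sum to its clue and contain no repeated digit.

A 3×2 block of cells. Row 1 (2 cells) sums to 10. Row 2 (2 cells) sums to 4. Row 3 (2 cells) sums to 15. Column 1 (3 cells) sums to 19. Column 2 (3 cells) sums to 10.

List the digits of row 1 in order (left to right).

4 in 2 cells must be {1,3}.
The 4 across and the 19 down share only 3, so (2,1) = 3.
(2,2) = 4 − 3 = 1 completes the 4 across.
Nothing is forced directly, so branch on (1,1), whose candidates are 7 or 9. If (1,1) = 9: then (1,2) would have to be in {1} for the 10 across but in {2,3,4,5,6,7} for the 10 down — contradiction. So (1,1) = 7.
(1,2) = 10 − 7 = 3 completes the 10 across.
(3,1) = 19 − 10 = 9 completes the 19 down.
(3,2) = 15 − 9 = 6 completes the 15 across.

7 3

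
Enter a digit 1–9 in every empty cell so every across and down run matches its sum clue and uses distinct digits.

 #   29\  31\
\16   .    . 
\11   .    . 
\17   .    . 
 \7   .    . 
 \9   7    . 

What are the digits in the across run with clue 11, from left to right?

16 in 2 cells must be {7,9}; 17 in 2 cells must be {8,9}.
Given what's placed, R1C1 must be 9 to fit the 16 across and 29 down.
R1C2 = 16 − 9 = 7 completes the 16 across.
R3C1 = 8: the only remaining digit allowed by both the 17 across and the 29 down.
R3C2 = 17 − 8 = 9 completes the 17 across.
R5C2 = 9 − 7 = 2 completes the 9 across.
R4C2 = 5: the only remaining digit allowed by both the 7 across and the 31 down.
R2C2 = 31 − 23 = 8 completes the 31 down.
R4C1 = 7 − 5 = 2 completes the 7 across.
R2C1 = 11 − 8 = 3 completes the 11 across.

3, 8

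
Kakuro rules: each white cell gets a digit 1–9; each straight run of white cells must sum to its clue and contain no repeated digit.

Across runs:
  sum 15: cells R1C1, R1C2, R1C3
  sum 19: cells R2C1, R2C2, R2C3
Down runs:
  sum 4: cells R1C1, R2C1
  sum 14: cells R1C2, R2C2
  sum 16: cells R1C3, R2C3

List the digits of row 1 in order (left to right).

1 5 9

4 in 2 cells must be {1,3}; 16 in 2 cells must be {7,9}.
The 19 across and the 4 down share only 3, so R2C1 = 3.
Given what's placed, R2C2 must be 9 to fit the 19 across and 14 down.
R2C3 = 19 − 12 = 7 completes the 19 across.
R1C1 = 4 − 3 = 1 completes the 4 down.
R1C2 = 14 − 9 = 5 completes the 14 down.
R1C3 = 15 − 6 = 9 completes the 15 across.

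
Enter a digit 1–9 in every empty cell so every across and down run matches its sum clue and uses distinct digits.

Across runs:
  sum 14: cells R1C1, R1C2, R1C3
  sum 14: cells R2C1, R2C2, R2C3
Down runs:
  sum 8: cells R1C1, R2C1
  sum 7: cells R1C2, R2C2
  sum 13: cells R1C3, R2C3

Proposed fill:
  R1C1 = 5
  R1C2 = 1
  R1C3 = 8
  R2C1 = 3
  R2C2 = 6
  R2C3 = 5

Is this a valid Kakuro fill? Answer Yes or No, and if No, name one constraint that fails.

Across: 5+1+8=14; 3+6+5=14. Down: 5+3=8; 1+6=7; 8+5=13. No digit repeats within any run.

Yes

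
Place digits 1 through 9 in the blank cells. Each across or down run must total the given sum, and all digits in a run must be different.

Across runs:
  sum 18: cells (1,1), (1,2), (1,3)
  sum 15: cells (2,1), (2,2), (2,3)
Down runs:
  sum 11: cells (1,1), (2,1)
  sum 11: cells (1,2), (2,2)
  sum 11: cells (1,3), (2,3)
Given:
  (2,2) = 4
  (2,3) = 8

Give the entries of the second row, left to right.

(1,2) = 11 − 4 = 7 completes the 11 down.
(1,3) = 11 − 8 = 3 completes the 11 down.
(2,1) = 15 − 12 = 3 completes the 15 across.
(1,1) = 18 − 10 = 8 completes the 18 across.

3 4 8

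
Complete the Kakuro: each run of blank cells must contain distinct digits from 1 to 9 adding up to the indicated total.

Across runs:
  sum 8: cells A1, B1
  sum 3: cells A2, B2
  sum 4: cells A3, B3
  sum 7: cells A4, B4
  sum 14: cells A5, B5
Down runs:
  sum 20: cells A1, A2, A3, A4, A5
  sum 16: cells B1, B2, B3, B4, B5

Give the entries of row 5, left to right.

8, 6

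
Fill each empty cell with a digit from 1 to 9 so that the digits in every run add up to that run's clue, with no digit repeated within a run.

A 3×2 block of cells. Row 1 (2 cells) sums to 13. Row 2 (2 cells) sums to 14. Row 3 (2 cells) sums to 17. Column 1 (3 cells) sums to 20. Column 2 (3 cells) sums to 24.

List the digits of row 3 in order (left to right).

17 in 2 cells must be {8,9}; 24 in 3 cells must be {7,8,9}.
Nothing is forced directly, so branch on (2,2), whose candidates are 8 or 9. If (2,2) = 8: that forces (2,1) = 6, (3,1) = 9, after which (3,2) would have to be in {8} for the 17 across but in {7,9} for the 24 down — contradiction. So (2,2) = 9.
(2,1) = 14 − 9 = 5 completes the 14 across.
Given what's placed, (3,2) must be 8 to fit the 17 across and 24 down.
(1,2) = 24 − 17 = 7 completes the 24 down.
(3,1) = 17 − 8 = 9 completes the 17 across.
(1,1) = 13 − 7 = 6 completes the 13 across.

9 8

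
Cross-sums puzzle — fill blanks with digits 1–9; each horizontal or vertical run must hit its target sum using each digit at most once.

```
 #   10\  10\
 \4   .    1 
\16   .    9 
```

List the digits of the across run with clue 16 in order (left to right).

7 9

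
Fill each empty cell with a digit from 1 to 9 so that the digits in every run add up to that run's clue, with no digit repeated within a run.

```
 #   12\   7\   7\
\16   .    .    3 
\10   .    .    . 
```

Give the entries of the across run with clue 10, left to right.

R2C3 = 7 − 3 = 4 completes the 7 down.
R2C1 = 5: the only remaining digit allowed by both the 10 across and the 12 down.
R2C2 = 10 − 9 = 1 completes the 10 across.
R1C1 = 12 − 5 = 7 completes the 12 down.
R1C2 = 16 − 10 = 6 completes the 16 across.

5 1 4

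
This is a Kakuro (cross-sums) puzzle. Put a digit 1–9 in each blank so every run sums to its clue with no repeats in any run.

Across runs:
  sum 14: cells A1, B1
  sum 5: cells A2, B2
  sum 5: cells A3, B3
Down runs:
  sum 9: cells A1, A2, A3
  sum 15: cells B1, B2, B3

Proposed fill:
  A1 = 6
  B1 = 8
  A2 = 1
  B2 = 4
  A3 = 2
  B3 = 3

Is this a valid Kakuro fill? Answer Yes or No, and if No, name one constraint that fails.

Across: 6+8=14; 1+4=5; 2+3=5. Down: 6+1+2=9; 8+4+3=15. No digit repeats within any run.

Yes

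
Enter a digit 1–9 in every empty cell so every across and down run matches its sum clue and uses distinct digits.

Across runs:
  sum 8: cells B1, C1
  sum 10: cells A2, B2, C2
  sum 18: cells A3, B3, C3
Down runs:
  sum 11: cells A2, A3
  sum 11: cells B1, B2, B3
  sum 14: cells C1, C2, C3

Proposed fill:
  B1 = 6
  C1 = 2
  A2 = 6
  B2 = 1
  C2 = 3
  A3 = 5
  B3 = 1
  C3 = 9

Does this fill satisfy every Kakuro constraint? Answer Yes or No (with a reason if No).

No — the across run A3–C3 sums to 15, not 18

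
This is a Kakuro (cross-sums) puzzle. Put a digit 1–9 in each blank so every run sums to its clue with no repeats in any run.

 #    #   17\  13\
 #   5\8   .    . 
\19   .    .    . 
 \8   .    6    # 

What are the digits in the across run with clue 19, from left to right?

R3C1 = 8 − 6 = 2 completes the 8 across.
R2C1 = 5 − 2 = 3 completes the 5 down.
No cell is forced outright now. R2C2 can only be 7 or 9 (the digits allowed by both its 19 across and its 17 down). If R2C2 = 7: then R1C2 would have to be in {1,2,3,5,6,7} for the 8 across but in {4} for the 17 down — contradiction. So R2C2 = 9.
R1C2 = 17 − 15 = 2 completes the 17 down.
R1C3 = 8 − 2 = 6 completes the 8 across.
R2C3 = 19 − 12 = 7 completes the 19 across.

3 9 7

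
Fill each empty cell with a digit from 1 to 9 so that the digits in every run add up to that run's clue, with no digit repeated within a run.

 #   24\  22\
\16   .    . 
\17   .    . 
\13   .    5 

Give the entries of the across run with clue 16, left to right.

16 in 2 cells must be {7,9}; 17 in 2 cells must be {8,9}; 24 in 3 cells must be {7,8,9}.
Given what's placed, R1C2 must be 9 to fit the 16 across and 22 down.
R2C2 = 22 − 14 = 8 completes the 22 down.
R3C1 = 13 − 5 = 8 completes the 13 across.
R1C1 = 16 − 9 = 7 completes the 16 across.
R2C1 = 17 − 8 = 9 completes the 17 across.

7 9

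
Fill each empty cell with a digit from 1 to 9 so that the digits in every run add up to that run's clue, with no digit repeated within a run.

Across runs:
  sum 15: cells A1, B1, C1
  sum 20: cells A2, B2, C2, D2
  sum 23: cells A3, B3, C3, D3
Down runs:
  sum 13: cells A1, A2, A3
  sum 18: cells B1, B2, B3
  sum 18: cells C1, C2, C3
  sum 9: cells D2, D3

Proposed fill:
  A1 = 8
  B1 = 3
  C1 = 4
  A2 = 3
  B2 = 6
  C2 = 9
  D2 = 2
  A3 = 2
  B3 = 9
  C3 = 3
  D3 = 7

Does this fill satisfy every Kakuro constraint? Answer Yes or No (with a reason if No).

No — the across run A3–D3 sums to 21, not 23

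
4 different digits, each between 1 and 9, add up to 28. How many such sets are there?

2

4 distinct digits from 1–9 sum between 10 and 30.
Enumerating: {4,7,8,9}, {5,6,8,9}.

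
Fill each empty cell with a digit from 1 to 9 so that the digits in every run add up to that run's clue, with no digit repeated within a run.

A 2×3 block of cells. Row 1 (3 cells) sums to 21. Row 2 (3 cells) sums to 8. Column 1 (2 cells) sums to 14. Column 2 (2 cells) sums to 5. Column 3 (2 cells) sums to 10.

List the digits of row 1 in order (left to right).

9, 4, 8

The 21 across and the 5 down share only 4, so (1,2) = 4.
The 8 across and the 14 down share only 5, so (2,1) = 5.
(2,2) = 5 − 4 = 1 completes the 5 down.
(2,3) = 8 − 6 = 2 completes the 8 across.
(1,1) = 14 − 5 = 9 completes the 14 down.
(1,3) = 21 − 13 = 8 completes the 21 across.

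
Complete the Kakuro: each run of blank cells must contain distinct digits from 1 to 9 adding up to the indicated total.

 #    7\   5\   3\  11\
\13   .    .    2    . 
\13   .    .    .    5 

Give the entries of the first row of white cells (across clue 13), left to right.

3 in 2 cells must be {1,2}.
R1C4 = 11 − 5 = 6 completes the 11 down.
R2C3 = 3 − 2 = 1 completes the 3 down.
No cell is forced outright now. R2C1 can only be 3 or 4 (the digits allowed by both its 13 across and its 7 down). If R2C1 = 4: then R1C1 would have to be in {1,4} for the 13 across but in {3} for the 7 down — contradiction. So R2C1 = 3.
R1C1 = 7 − 3 = 4 completes the 7 down.
R1C2 = 13 − 12 = 1 completes the 13 across.
R2C2 = 13 − 9 = 4 completes the 13 across.

4 1 2 6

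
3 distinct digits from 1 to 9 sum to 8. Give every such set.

{1,2,5}; {1,3,4}

3 distinct digits from 1–9 sum between 6 and 24.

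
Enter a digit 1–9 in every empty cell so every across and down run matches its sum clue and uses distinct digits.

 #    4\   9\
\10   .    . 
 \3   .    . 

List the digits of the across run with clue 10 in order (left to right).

3 in 2 cells must be {1,2}; 4 in 2 cells must be {1,3}.
The 3 across and the 4 down share only 1, so R2C1 = 1.
R2C2 = 3 − 1 = 2 completes the 3 across.
R1C1 = 4 − 1 = 3 completes the 4 down.
R1C2 = 10 − 3 = 7 completes the 10 across.

3 7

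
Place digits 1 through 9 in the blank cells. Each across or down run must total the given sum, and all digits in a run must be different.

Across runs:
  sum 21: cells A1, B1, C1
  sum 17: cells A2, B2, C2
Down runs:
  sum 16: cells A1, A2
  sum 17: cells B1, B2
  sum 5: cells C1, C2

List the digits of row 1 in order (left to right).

16 in 2 cells must be {7,9}; 17 in 2 cells must be {8,9}.
The 21 across and the 5 down share only 4, so C1 = 4.
C2 = 5 − 4 = 1 completes the 5 down.
Given what's placed, A1 must be 9 to fit the 21 across and 16 down.
B1 = 21 − 13 = 8 completes the 21 across.
A2 = 16 − 9 = 7 completes the 16 down.
B2 = 17 − 8 = 9 completes the 17 across.

9, 8, 4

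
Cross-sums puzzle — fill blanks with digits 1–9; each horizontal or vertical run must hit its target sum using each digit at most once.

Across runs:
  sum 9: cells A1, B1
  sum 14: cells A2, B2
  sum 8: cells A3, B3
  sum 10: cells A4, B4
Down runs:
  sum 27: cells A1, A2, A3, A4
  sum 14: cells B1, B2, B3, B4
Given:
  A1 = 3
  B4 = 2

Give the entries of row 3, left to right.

7 1

B1 = 9 − 3 = 6 completes the 9 across.
Given what's placed, B2 must be 5 to fit the 14 across and 14 down.
Given what's placed, A3 must be 7 to fit the 8 across and 27 down.
B3 = 8 − 7 = 1 completes the 8 across.
A4 = 10 − 2 = 8 completes the 10 across.
A2 = 14 − 5 = 9 completes the 14 across.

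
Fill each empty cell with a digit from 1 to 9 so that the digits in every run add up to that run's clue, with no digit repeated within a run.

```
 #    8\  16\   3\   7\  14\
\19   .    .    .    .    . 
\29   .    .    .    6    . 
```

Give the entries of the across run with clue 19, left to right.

3 7 2 1 6

16 in 2 cells must be {7,9}; 3 in 2 cells must be {1,2}.
R1C4 = 7 − 6 = 1 completes the 7 down.
Given what's placed, R1C3 must be 2 to fit the 19 across and 3 down.
R2C3 = 3 − 2 = 1 completes the 3 down.
R2C1 = 5: the only remaining digit allowed by both the 29 across and the 8 down.
Given what's placed, R2C2 must be 9 to fit the 29 across and 16 down.
R2C5 = 29 − 21 = 8 completes the 29 across.
R1C1 = 8 − 5 = 3 completes the 8 down.
R1C2 = 16 − 9 = 7 completes the 16 down.
R1C5 = 19 − 13 = 6 completes the 19 across.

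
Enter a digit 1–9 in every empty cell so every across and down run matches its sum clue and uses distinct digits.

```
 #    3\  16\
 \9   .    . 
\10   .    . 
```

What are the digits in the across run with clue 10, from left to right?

1, 9

3 in 2 cells must be {1,2}; 16 in 2 cells must be {7,9}.
The 9 across and the 16 down share only 7, so R1C2 = 7.
R2C2 = 16 − 7 = 9 completes the 16 down.
R1C1 = 9 − 7 = 2 completes the 9 across.
R2C1 = 10 − 9 = 1 completes the 10 across.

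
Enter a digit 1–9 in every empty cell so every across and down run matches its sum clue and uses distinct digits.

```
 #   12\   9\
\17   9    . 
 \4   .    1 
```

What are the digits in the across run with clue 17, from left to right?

17 in 2 cells must be {8,9}; 4 in 2 cells must be {1,3}.
R1C2 = 17 − 9 = 8 completes the 17 across.
R2C1 = 4 − 1 = 3 completes the 4 across.

9, 8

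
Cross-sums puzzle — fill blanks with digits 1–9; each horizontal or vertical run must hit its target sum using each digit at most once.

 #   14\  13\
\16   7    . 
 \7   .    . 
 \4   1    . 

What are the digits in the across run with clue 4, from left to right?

16 in 2 cells must be {7,9}; 4 in 2 cells must be {1,3}.
R1C2 = 16 − 7 = 9 completes the 16 across.
R2C1 = 14 − 8 = 6 completes the 14 down.
R2C2 = 7 − 6 = 1 completes the 7 across.
R3C2 = 4 − 1 = 3 completes the 4 across.

1 3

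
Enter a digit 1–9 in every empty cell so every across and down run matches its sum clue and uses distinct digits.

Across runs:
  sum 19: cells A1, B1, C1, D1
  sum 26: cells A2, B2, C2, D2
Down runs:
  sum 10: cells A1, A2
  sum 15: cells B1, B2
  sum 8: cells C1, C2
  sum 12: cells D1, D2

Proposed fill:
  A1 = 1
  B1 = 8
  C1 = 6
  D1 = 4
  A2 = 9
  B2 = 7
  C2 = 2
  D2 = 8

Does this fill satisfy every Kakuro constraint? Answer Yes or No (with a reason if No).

Yes

Across: 1+8+6+4=19; 9+7+2+8=26. Down: 1+9=10; 8+7=15; 6+2=8; 4+8=12. No digit repeats within any run.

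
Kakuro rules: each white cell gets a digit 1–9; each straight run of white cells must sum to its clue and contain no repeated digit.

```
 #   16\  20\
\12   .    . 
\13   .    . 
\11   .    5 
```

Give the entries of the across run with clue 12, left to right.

3 9

R3C1 = 11 − 5 = 6 completes the 11 across.
Nothing is forced directly, so branch on R1C2, whose candidates are 7 or 8 or 9. If R1C2 = 7: then R1C1 would have to be in {5} for the 12 across but in {1,2,3,7,8,9} for the 16 down — contradiction. If R1C2 = 8: then R1C1 would have to be in {4} for the 12 across but in {1,2,3,7,8,9} for the 16 down — contradiction. So R1C2 = 9.
R1C1 = 12 − 9 = 3 completes the 12 across.
R2C1 = 16 − 9 = 7 completes the 16 down.
R2C2 = 13 − 7 = 6 completes the 13 across.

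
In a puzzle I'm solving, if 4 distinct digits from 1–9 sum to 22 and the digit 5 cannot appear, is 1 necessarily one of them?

Counterexample: {2,3,8,9} sums to 22 under that restriction without using 1.

No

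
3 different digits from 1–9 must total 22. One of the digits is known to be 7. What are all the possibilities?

3 distinct digits from 1–9 sum between 6 and 24.
Keeping only sets containing 7.
Only one set works: {6,7,9}.

{6,7,9}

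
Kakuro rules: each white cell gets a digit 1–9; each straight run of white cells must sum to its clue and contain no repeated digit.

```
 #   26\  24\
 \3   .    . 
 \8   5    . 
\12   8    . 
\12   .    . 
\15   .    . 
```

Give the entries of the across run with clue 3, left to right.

3 in 2 cells must be {1,2}.
R2C2 = 8 − 5 = 3 completes the 8 across.
R3C2 = 12 − 8 = 4 completes the 12 across.
No cell is forced outright now. R1C1 can only be 1 or 2 (the digits allowed by both its 3 across and its 26 down). If R1C1 = 2: that forces R1C2 = 1, R5C1 = 7, after which R5C2 would have to be in {8} for the 15 across but in {7,9} for the 24 down — contradiction. So R1C1 = 1.
R1C2 = 3 − 1 = 2 completes the 3 across.

1, 2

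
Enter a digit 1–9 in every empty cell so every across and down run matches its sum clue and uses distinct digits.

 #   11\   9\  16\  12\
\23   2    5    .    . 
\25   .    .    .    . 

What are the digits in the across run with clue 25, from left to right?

9, 4, 7, 5

16 in 2 cells must be {7,9}.
R2C1 = 11 − 2 = 9 completes the 11 down.
R2C2 = 9 − 5 = 4 completes the 9 down.
Given what's placed, R2C3 must be 7 to fit the 25 across and 16 down.
R2C4 = 25 − 20 = 5 completes the 25 across.
R1C3 = 16 − 7 = 9 completes the 16 down.
R1C4 = 23 − 16 = 7 completes the 23 across.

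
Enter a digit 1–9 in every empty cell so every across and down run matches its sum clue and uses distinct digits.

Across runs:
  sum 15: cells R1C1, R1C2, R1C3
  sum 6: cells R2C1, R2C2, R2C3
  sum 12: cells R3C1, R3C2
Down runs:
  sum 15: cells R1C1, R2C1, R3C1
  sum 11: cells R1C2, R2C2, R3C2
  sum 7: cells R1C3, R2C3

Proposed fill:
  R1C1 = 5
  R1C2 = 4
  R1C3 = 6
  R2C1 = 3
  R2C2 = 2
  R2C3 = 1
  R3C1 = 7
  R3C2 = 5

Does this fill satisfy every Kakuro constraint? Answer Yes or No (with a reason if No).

Yes

Across: 5+4+6=15; 3+2+1=6; 7+5=12. Down: 5+3+7=15; 4+2+5=11; 6+1=7. No digit repeats within any run.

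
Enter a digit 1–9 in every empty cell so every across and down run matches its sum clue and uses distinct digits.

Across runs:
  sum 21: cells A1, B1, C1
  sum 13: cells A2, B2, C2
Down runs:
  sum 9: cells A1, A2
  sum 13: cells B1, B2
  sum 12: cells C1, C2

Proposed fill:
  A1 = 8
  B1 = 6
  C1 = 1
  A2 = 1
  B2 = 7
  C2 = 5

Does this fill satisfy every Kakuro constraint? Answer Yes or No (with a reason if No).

No — the across run A1–C1 sums to 15, not 21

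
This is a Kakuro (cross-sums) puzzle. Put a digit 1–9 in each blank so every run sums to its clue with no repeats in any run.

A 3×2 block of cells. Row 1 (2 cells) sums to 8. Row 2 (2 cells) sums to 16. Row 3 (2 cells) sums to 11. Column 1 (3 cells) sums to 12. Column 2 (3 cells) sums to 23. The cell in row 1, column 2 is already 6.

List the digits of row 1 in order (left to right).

16 in 2 cells must be {7,9}; 23 in 3 cells must be {6,8,9}.
(1,1) = 8 − 6 = 2 completes the 8 across.
Given what's placed, (2,2) must be 9 to fit the 16 across and 23 down.
(3,2) = 23 − 15 = 8 completes the 23 down.
(2,1) = 16 − 9 = 7 completes the 16 across.
(3,1) = 11 − 8 = 3 completes the 11 across.

2, 6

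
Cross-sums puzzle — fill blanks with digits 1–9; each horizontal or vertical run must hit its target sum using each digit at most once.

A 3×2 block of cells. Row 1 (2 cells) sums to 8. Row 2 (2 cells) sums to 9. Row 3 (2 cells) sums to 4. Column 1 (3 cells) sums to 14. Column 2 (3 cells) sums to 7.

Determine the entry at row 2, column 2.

4

4 in 2 cells must be {1,3}; 7 in 3 cells must be {1,2,4}.
The 4 across and the 7 down share only 1, so (3,2) = 1.
Given what's placed, (1,2) must be 2 to fit the 8 across and 7 down.
(2,2) = 7 − 3 = 4 completes the 7 down.
(3,1) = 4 − 1 = 3 completes the 4 across.
(1,1) = 8 − 2 = 6 completes the 8 across.
(2,1) = 9 − 4 = 5 completes the 9 across.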